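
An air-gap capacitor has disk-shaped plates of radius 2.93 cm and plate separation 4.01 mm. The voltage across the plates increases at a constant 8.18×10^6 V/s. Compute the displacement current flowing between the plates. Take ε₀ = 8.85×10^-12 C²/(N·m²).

4.87×10^-5 A

The field between the plates is E = V/d, so dE/dt = (8.18×10^6)/(4.01×10^-3 m) = 2.040×10^9 V/(m·s).
I_d = ε₀ A (dE/dt) = (8.85×10^-12)(2.697×10^-3)(2.040×10^9) = 4.87×10^-5 A.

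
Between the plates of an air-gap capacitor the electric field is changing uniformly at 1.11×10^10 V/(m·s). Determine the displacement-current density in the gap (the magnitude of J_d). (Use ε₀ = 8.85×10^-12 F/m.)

0.0982 A/m²

J_d = ε₀ ∂E/∂t, so J_d = 0.0982 A/m².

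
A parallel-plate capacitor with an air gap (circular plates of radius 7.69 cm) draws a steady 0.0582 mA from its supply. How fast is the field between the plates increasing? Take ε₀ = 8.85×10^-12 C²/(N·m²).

3.54×10^8 V/(m·s)

By continuity, I_d in the gap equals the 0.0582 mA flowing in the wire.
Since I_d = ε₀ A dE/dt, dE/dt = I_d/(ε₀A) = (5.82×10^-5)/((8.85×10^-12)(0.01858)) = 3.54×10^8 V/(m·s).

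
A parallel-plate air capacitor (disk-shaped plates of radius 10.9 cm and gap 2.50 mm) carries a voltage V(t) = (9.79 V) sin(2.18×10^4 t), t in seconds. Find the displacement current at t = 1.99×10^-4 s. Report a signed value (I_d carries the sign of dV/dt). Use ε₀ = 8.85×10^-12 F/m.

dE/dt = (V₀ω/d)·cos(ωt) with ωt = 4.3382 rad: (9.79)(2.18×10^4)(-0.3655)/(2.50×10^-3) = -3.120×10^7 V/(m·s).
I_d = ε₀ A dE/dt = (8.85×10^-12)(0.03733)(-3.120×10^7) = -1.03×10^-5 A.

-1.03×10^-5 A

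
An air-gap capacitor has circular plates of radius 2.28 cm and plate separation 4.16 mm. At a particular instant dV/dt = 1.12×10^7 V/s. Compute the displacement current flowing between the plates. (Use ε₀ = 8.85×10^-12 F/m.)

The field between the plates is E = V/d, so dE/dt = (1.12×10^7)/(4.16×10^-3 m) = 2.692×10^9 V/(m·s).
I_d = ε₀ A (dE/dt) = (8.85×10^-12)(1.633×10^-3)(2.692×10^9) = 3.89×10^-5 A.

3.89×10^-5 A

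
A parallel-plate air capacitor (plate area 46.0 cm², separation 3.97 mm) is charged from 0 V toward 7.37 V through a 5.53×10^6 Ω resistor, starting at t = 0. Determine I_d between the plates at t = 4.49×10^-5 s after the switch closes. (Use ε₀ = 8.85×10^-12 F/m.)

C = ε₀A/d = (8.85×10^-12)(4.60×10^-3)/(3.97×10^-3) = 1.025×10^-11 F, so τ = RC = 5.668×10^-5 s.
The conduction current is I(t) = (V₀/R) e^(−t/τ), and the displacement current between the plates equals it.
t/τ = 0.7922; I_d = (7.37/5.53×10^6) · e^(−0.7922) = (1.333×10^-6)(0.4528) = 6.04×10^-7 A.

6.04×10^-7 A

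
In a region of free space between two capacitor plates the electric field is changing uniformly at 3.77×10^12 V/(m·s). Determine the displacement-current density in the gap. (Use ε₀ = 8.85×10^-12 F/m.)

The displacement-current density is ε₀ ∂E/∂t = (8.85×10^-12)(3.77×10^12) = 33.4 A/m².

33.4 A/m²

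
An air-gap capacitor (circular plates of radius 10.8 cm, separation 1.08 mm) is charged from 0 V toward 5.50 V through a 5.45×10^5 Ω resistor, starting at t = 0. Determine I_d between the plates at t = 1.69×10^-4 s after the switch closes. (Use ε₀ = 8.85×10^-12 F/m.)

C = ε₀A/d = (8.85×10^-12)(0.03664)/(1.08×10^-3) = 3.002×10^-10 F, so τ = RC = 1.636×10^-4 s.
The conduction current is I(t) = (V₀/R) e^(−t/τ), and the displacement current between the plates equals it.
t/τ = 1.033; I_d = (5.50/5.45×10^5) · e^(−1.033) = (1.009×10^-5)(0.3559) = 3.59×10^-6 A.

3.59×10^-6 A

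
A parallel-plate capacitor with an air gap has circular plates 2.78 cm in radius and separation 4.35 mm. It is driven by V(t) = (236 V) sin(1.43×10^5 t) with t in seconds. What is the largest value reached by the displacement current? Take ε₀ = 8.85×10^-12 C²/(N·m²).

C = ε₀A/d = (8.85×10^-12)(2.428×10^-3)/(4.35×10^-3) = 4.940×10^-12 F; ω = 1.43×10^5 rad/s.
I_d = C dV/dt, so |I_d|_max = C V₀ ω = (4.940×10^-12)(236)(1.43×10^5) = 1.67×10^-4 A.

1.67×10^-4 A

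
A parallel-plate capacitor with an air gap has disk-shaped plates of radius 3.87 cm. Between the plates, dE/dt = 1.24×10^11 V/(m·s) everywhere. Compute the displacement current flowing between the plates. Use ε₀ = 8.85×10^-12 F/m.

The displacement current is ε₀ times dΦ_E/dt = ε₀ A dE/dt = (8.85×10^-12)(4.705×10^-3)(1.24×10^11) = 5.16×10^-3 A.

5.16×10^-3 A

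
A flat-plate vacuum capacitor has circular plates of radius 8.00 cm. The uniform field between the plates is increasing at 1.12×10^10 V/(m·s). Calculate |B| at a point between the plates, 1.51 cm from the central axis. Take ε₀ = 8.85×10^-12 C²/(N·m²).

9.40×10^-10 T

Through the whole plate area (πR² = 0.02011 m²), I_d = ε₀ πR² dE/dt = 1.993×10^-3 A.
∮B·dl = μ₀ I_d,enc with I_d,enc = I_d r²/R² = 7.100×10^-5 A; so B = μ₀ I_d,enc/(2πr) = 9.40×10^-10 T.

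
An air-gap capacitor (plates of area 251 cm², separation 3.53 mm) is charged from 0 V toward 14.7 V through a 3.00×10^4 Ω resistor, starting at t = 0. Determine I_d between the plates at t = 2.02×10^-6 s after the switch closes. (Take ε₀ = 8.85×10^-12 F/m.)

1.68×10^-4 A

C = ε₀A/d = (8.85×10^-12)(0.0251)/(3.53×10^-3) = 6.293×10^-11 F and τ = RC = 1.888×10^-6 s. I_d in the gap equals the RC charging current.
I_d(t) = (V₀/R) e^(−t/τ) = 4.900×10^-4 · e^(−1.070) = 1.68×10^-4 A.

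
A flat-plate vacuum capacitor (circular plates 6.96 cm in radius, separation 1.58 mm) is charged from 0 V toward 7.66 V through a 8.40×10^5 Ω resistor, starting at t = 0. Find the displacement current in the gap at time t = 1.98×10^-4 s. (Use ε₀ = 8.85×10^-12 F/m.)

5.74×10^-7 A

C = ε₀A/d = (8.85×10^-12)(0.01522)/(1.58×10^-3) = 8.525×10^-11 F, so τ = RC = 7.161×10^-5 s.
The conduction current is I(t) = (V₀/R) e^(−t/τ), and the displacement current between the plates equals it.
t/τ = 2.765; I_d = (7.66/8.40×10^5) · e^(−2.765) = (9.119×10^-6)(0.06298) = 5.74×10^-7 A.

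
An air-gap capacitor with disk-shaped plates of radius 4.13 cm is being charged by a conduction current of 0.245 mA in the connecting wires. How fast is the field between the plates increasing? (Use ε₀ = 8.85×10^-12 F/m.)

5.17×10^9 V/(m·s)

Charge continuity gives I_d = I = 2.45×10^-4 A between the plates.
Since I_d = ε₀ A dE/dt, dE/dt = I_d/(ε₀A) = (2.45×10^-4)/((8.85×10^-12)(5.359×10^-3)) = 5.17×10^9 V/(m·s).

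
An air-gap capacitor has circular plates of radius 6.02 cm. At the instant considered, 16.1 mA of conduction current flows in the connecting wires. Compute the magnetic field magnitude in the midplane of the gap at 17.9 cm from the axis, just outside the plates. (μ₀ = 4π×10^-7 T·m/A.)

1.80×10^-8 T

By continuity the displacement current in the gap matches the conduction current: I_d = 0.0161 A.
For r ≥ R the full I_d is enclosed: B = μ₀ I_d/(2πr) = (4π×10^-7)(0.0161)/(2π·0.179) = 1.80×10^-8 T.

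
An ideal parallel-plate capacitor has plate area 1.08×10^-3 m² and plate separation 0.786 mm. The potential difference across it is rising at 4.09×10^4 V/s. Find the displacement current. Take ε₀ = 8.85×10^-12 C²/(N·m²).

E = V/d so dE/dt = (dV/dt)/d = 5.204×10^7 V/(m·s), and I_d = ε₀ A dE/dt = (8.85×10^-12)(1.08×10^-3)(5.204×10^7) = 4.97×10^-7 A.

4.97×10^-7 A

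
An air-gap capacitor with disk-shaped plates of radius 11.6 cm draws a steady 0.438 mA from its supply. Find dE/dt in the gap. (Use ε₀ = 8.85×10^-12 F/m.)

1.17×10^9 V/(m·s)

The displacement current between the plates equals the conduction current, I_d = 0.438 mA.
Since I_d = ε₀ A dE/dt, dE/dt = I_d/(ε₀A) = (4.38×10^-4)/((8.85×10^-12)(0.04227)) = 1.17×10^9 V/(m·s).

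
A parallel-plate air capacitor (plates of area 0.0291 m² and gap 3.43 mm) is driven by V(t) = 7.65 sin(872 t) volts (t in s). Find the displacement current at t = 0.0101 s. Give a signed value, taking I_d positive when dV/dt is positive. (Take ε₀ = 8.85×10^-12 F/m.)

-4.08×10^-7 A

dE/dt = (V₀ω/d)·cos(ωt) with ωt = 8.8072 rad: (7.65)(872)(-0.8153)/(3.43×10^-3) = -1.586×10^6 V/(m·s).
I_d = ε₀ A dE/dt = (8.85×10^-12)(0.0291)(-1.586×10^6) = -4.08×10^-7 A.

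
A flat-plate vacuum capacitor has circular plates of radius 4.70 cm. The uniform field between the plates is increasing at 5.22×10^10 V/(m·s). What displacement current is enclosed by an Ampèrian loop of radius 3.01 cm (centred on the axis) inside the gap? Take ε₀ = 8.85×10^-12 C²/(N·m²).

Through the whole plate area (πR² = 6.940×10^-3 m²), I_d = ε₀ πR² dE/dt = 3.206×10^-3 A.
The field is uniform, so I_d,enc = I_d (r/R)² = (3.206×10^-3)(3.01/4.70)² = 1.31×10^-3 A.

1.31×10^-3 A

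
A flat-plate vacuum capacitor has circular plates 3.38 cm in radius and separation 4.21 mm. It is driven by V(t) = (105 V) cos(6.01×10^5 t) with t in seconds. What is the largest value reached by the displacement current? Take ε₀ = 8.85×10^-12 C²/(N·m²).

4.76×10^-4 A

(dE/dt)_max = V₀ω/d = 1.499×10^10 V/(m·s); ω = 6.01×10^5 rad/s.
I_d,max = ε₀ A (dE/dt)_max = (8.85×10^-12)(3.589×10^-3)(1.499×10^10) = 4.76×10^-4 A.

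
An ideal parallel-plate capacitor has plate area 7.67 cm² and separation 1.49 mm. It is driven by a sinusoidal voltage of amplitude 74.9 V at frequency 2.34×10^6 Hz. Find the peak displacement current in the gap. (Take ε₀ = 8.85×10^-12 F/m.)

5.02×10^-3 A

(dE/dt)_max = V₀ω/d = 7.389×10^11 V/(m·s); ω = 2πf = 1.470×10^7 rad/s.
I_d,max = ε₀ A (dE/dt)_max = (8.85×10^-12)(7.67×10^-4)(7.389×10^11) = 5.02×10^-3 A.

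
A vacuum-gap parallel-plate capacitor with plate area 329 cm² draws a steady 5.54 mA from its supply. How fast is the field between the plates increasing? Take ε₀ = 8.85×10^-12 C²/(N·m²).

1.90×10^10 V/(m·s)

Charge continuity gives I_d = I = 5.54×10^-3 A between the plates.
Since I_d = ε₀ A dE/dt, dE/dt = I_d/(ε₀A) = (5.54×10^-3)/((8.85×10^-12)(0.0329)) = 1.90×10^10 V/(m·s).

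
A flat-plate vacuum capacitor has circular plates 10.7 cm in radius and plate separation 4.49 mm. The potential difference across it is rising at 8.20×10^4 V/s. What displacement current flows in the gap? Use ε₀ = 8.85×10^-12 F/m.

5.81×10^-6 A

E = V/d so dE/dt = (dV/dt)/d = 1.826×10^7 V/(m·s), and I_d = ε₀ A dE/dt = (8.85×10^-12)(0.03597)(1.826×10^7) = 5.81×10^-6 A.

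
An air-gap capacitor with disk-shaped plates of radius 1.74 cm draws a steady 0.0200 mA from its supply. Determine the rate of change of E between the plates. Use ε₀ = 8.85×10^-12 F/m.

2.38×10^9 V/(m·s)

The displacement current between the plates equals the conduction current, I_d = 0.0200 mA.
Inverting I_d = ε₀ A dE/dt gives dE/dt = 2.00×10^-5 / (8.85×10^-12 · 9.511×10^-4) = 2.38×10^9 V/(m·s).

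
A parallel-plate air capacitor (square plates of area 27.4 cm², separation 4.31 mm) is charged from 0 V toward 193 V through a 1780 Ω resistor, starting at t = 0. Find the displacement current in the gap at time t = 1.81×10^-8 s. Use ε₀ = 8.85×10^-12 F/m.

C = ε₀A/d = (8.85×10^-12)(2.74×10^-3)/(4.31×10^-3) = 5.626×10^-12 F, so τ = RC = 1.001×10^-8 s.
The conduction current is I(t) = (V₀/R) e^(−t/τ), and the displacement current between the plates equals it.
t/τ = 1.808; I_d = (193/1780) · e^(−1.808) = (0.1084)(0.1640) = 0.0178 A.

0.0178 A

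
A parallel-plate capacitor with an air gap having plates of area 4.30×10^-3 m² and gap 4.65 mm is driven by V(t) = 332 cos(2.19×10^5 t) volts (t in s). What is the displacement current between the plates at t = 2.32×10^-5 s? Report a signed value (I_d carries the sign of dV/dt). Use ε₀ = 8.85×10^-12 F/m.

C = ε₀A/d = (8.85×10^-12)(4.30×10^-3)/(4.65×10^-3) = 8.184×10^-12 F. dV/dt = V₀ω·−sin(ωt); at ωt = 5.0808 rad this factor is 0.9329.
I_d = C dV/dt = (8.184×10^-12)(332)(2.19×10^5)(0.9329) = 5.55×10^-4 A.

5.55×10^-4 A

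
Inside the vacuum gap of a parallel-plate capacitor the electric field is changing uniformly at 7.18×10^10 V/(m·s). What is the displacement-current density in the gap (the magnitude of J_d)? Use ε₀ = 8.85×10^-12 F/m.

The displacement-current density is ε₀ ∂E/∂t = (8.85×10^-12)(7.18×10^10) = 0.635 A/m².

0.635 A/m²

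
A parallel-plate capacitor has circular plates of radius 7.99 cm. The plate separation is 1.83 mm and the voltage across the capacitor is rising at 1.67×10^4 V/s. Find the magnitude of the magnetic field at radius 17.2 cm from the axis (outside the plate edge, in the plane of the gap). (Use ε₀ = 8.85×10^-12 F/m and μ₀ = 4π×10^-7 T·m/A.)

With E = V/d, dE/dt = 9.126×10^6 V/(m·s) and πR² = 0.02006 m², giving I_d = ε₀ πR² dE/dt = 1.620×10^-6 A.
For r ≥ R the full I_d is enclosed: B = μ₀ I_d/(2πr) = (4π×10^-7)(1.620×10^-6)/(2π·0.172) = 1.88×10^-12 T.

1.88×10^-12 T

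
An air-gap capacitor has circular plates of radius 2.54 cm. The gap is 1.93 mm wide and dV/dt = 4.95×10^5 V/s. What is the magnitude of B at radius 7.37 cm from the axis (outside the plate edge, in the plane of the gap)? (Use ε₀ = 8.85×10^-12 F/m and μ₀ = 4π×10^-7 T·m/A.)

dE/dt = (dV/dt)/d = 2.565×10^8 V/(m·s); I_d = ε₀(πR²)(dE/dt) = (8.85×10^-12)(2.027×10^-3)(2.565×10^8) = 4.601×10^-6 A.
For r ≥ R the full I_d is enclosed: B = μ₀ I_d/(2πr) = (4π×10^-7)(4.601×10^-6)/(2π·0.0737) = 1.25×10^-11 T.

1.25×10^-11 T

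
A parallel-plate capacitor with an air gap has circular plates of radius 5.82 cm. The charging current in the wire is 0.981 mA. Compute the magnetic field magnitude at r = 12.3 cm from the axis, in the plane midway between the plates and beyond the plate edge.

No conduction current crosses the gap, so I_d there equals the 9.81×10^-4 A in the leads.
For r ≥ R the full I_d is enclosed: B = μ₀ I_d/(2πr) = (4π×10^-7)(9.81×10^-4)/(2π·0.123) = 1.60×10^-9 T.

1.60×10^-9 T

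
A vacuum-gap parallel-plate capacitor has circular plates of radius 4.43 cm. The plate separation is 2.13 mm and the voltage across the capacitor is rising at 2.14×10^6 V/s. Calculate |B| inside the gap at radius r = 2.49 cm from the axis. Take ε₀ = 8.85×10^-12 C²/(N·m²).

1.39×10^-10 T

With E = V/d, dE/dt = 1.005×10^9 V/(m·s) and πR² = 6.165×10^-3 m², giving I_d = ε₀ πR² dE/dt = 5.483×10^-5 A.
For r < R the Ampère–Maxwell law gives B(2πr) = μ₀ I_d (r²/R²), so B = μ₀ I_d r/(2πR²) = (4π×10^-7)(5.483×10^-5)(0.0249)/(2π·0.0443²) = 1.39×10^-10 T.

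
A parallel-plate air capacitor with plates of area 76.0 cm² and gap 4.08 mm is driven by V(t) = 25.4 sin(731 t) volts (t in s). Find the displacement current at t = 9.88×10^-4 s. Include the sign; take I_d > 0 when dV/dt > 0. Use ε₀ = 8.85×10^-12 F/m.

2.30×10^-7 A

C = ε₀A/d = (8.85×10^-12)(7.60×10^-3)/(4.08×10^-3) = 1.649×10^-11 F. dV/dt = V₀ω·cos(ωt); at ωt = 0.722228 rad this factor is 0.7503.
I_d = C dV/dt = (1.649×10^-11)(25.4)(731)(0.7503) = 2.30×10^-7 A.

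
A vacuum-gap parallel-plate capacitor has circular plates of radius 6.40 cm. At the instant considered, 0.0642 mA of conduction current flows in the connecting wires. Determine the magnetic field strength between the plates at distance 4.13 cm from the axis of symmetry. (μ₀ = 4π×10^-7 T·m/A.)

1.29×10^-10 T

No conduction current crosses the gap, so I_d there equals the 6.42×10^-5 A in the leads.
For r < R the Ampère–Maxwell law gives B(2πr) = μ₀ I_d (r²/R²), so B = μ₀ I_d r/(2πR²) = (4π×10^-7)(6.42×10^-5)(0.0413)/(2π·0.0640²) = 1.29×10^-10 T.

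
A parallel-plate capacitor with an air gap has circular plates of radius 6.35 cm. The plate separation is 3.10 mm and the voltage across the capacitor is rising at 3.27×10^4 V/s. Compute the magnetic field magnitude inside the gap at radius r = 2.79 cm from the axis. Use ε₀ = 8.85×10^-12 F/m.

1.64×10^-12 T

dE/dt = (dV/dt)/d = 1.055×10^7 V/(m·s); I_d = ε₀(πR²)(dE/dt) = (8.85×10^-12)(0.01267)(1.055×10^7) = 1.183×10^-6 A.
∮B·dl = μ₀ I_d,enc with I_d,enc = I_d r²/R² = 2.284×10^-7 A; so B = μ₀ I_d,enc/(2πr) = 1.64×10^-12 T.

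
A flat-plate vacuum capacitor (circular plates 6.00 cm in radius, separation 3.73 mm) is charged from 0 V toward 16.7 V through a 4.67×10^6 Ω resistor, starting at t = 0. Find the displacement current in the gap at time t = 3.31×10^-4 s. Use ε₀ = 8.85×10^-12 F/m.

2.55×10^-7 A

With C = ε₀A/d = (8.85×10^-12)(0.01131)/(3.73×10^-3) = 2.683×10^-11 F, the time constant is τ = RC = 1.253×10^-4 s, so t/τ = 2.642 and e^(−t/τ) = 0.07122.
I_d = I_cond = (V₀/R) e^(−t/τ) = (3.576×10^-6)(0.07122) = 2.55×10^-7 A.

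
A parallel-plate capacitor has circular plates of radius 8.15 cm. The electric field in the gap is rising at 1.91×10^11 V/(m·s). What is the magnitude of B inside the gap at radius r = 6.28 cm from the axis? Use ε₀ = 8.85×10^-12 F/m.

6.67×10^-8 T

Total displacement current: I_d = ε₀(πR²)(dE/dt) = (8.85×10^-12)(0.02087)(1.91×10^11) = 0.03528 A.
For r < R the Ampère–Maxwell law gives B(2πr) = μ₀ I_d (r²/R²), so B = μ₀ I_d r/(2πR²) = (4π×10^-7)(0.03528)(0.0628)/(2π·0.0815²) = 6.67×10^-8 T.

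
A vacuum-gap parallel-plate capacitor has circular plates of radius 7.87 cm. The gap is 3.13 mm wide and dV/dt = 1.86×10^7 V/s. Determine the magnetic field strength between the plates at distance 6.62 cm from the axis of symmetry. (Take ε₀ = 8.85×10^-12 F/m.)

I_d = C dV/dt with C = ε₀πR²/d = 5.502×10^-11 F, so I_d = (5.502×10^-11)(1.86×10^7) = 1.023×10^-3 A.
For r < R the Ampère–Maxwell law gives B(2πr) = μ₀ I_d (r²/R²), so B = μ₀ I_d r/(2πR²) = (4π×10^-7)(1.023×10^-3)(0.0662)/(2π·0.0787²) = 2.19×10^-9 T.

2.19×10^-9 T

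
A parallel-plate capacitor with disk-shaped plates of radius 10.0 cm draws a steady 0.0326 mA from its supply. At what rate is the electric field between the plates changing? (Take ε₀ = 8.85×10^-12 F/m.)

1.17×10^8 V/(m·s)

The displacement current between the plates equals the conduction current, I_d = 0.0326 mA.
Since I_d = ε₀ A dE/dt, dE/dt = I_d/(ε₀A) = (3.26×10^-5)/((8.85×10^-12)(0.03142)) = 1.17×10^8 V/(m·s).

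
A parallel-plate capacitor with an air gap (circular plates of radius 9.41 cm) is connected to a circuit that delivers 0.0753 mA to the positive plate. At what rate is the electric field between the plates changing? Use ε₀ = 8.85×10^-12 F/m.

3.06×10^8 V/(m·s)

By continuity, I_d in the gap equals the 0.0753 mA flowing in the wire.
Inverting I_d = ε₀ A dE/dt gives dE/dt = 7.53×10^-5 / (8.85×10^-12 · 0.02782) = 3.06×10^8 V/(m·s).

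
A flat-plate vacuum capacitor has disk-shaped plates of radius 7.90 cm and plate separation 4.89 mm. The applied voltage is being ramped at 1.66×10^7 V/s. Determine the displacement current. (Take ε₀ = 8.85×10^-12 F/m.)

5.89×10^-4 A

The field between the plates is E = V/d, so dE/dt = (1.66×10^7)/(4.89×10^-3 m) = 3.395×10^9 V/(m·s).
I_d = ε₀ A (dE/dt) = (8.85×10^-12)(0.01961)(3.395×10^9) = 5.89×10^-4 A.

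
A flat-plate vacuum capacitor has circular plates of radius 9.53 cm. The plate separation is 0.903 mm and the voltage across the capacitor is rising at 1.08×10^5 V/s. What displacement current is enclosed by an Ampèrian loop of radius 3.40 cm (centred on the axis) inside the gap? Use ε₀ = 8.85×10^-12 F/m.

dE/dt = (dV/dt)/d = 1.196×10^8 V/(m·s); I_d = ε₀(πR²)(dE/dt) = (8.85×10^-12)(0.02853)(1.196×10^8) = 3.020×10^-5 A.
The field is uniform, so I_d,enc = I_d (r/R)² = (3.020×10^-5)(3.40/9.53)² = 3.84×10^-6 A.

3.84×10^-6 A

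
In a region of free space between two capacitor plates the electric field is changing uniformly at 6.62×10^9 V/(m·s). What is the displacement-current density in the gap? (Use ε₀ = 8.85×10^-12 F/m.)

J_d = ε₀ dE/dt = (8.85×10^-12)(6.62×10^9) = 0.0586 A/m².

0.0586 A/m²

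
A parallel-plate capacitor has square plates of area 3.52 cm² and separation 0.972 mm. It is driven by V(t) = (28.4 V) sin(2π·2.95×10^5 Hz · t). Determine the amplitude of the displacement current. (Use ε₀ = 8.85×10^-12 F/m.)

1.69×10^-4 A

The displacement current equals the conduction current C dV/dt, which peaks at C V₀ ω.
With C = ε₀A/d = (8.85×10^-12)(3.52×10^-4)/(9.72×10^-4) = 3.205×10^-12 F and ω = 2πf = 1.854×10^6 rad/s, I_d,max = (3.205×10^-12)(28.4)(1.854×10^6) = 1.69×10^-4 A.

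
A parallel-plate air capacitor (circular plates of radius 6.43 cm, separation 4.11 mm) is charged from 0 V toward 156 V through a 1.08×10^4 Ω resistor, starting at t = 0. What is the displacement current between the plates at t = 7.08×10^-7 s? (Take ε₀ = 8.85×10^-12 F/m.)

1.39×10^-3 A

With C = ε₀A/d = (8.85×10^-12)(0.01299)/(4.11×10^-3) = 2.797×10^-11 F, the time constant is τ = RC = 3.021×10^-7 s, so t/τ = 2.344 and e^(−t/τ) = 0.09594.
I_d = I_cond = (V₀/R) e^(−t/τ) = (0.01444)(0.09594) = 1.39×10^-3 A.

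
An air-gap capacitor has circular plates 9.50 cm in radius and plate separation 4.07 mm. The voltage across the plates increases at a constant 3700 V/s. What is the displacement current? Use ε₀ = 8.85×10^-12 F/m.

The field between the plates is E = V/d, so dE/dt = (3700)/(4.07×10^-3 m) = 9.091×10^5 V/(m·s).
I_d = ε₀ A (dE/dt) = (8.85×10^-12)(0.02835)(9.091×10^5) = 2.28×10^-7 A.

2.28×10^-7 A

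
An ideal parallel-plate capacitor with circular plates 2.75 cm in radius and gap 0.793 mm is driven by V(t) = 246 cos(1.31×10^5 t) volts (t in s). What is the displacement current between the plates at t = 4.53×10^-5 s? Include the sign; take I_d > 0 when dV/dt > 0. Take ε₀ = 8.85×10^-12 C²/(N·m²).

2.92×10^-4 A

C = ε₀A/d = (8.85×10^-12)(2.376×10^-3)/(7.93×10^-4) = 2.652×10^-11 F. dV/dt = V₀ω·−sin(ωt); at ωt = 5.9343 rad this factor is 0.3419.
I_d = C dV/dt = (2.652×10^-11)(246)(1.31×10^5)(0.3419) = 2.92×10^-4 A.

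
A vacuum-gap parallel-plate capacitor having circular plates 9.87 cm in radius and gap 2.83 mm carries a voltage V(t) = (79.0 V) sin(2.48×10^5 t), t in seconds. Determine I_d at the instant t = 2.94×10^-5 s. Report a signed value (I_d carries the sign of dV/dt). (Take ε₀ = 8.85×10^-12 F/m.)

1.00×10^-3 A

dE/dt = (V₀ω/d)·cos(ωt) with ωt = 7.2912 rad: (79.0)(2.48×10^5)(0.5335)/(2.83×10^-3) = 3.693×10^9 V/(m·s).
I_d = ε₀ A dE/dt = (8.85×10^-12)(0.03060)(3.693×10^9) = 1.00×10^-3 A.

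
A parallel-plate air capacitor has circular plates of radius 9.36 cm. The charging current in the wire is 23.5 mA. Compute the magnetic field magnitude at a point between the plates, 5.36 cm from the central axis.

2.88×10^-8 T

No conduction current crosses the gap, so I_d there equals the 0.0235 A in the leads.
∮B·dl = μ₀ I_d,enc with I_d,enc = I_d r²/R² = 7.706×10^-3 A; so B = μ₀ I_d,enc/(2πr) = 2.88×10^-8 T.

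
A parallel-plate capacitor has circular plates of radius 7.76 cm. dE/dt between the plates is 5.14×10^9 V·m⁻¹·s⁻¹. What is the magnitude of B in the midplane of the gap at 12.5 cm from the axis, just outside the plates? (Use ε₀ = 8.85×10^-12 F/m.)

1.38×10^-9 T

I_d = ε₀ dΦ_E/dt = ε₀ πR² (dE/dt) = (8.85×10^-12)(0.01892)(5.14×10^9) = 8.607×10^-4 A through the full plate area.
With r > R the enclosed displacement current is the full I_d; B = μ₀ I_d / (2πr) = 1.38×10^-9 T.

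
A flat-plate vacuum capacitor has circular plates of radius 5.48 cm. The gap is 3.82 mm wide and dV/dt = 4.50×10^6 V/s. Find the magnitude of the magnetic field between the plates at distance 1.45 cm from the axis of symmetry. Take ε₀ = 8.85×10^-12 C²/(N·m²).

dE/dt = (dV/dt)/d = 1.178×10^9 V/(m·s); I_d = ε₀(πR²)(dE/dt) = (8.85×10^-12)(9.434×10^-3)(1.178×10^9) = 9.835×10^-5 A.
∮B·dl = μ₀ I_d,enc with I_d,enc = I_d r²/R² = 6.886×10^-6 A; so B = μ₀ I_d,enc/(2πr) = 9.50×10^-11 T.

9.50×10^-11 T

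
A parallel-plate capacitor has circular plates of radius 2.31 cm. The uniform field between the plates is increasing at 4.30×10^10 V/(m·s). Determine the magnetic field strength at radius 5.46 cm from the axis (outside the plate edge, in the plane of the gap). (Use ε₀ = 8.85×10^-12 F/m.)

Total displacement current: I_d = ε₀(πR²)(dE/dt) = (8.85×10^-12)(1.676×10^-3)(4.30×10^10) = 6.378×10^-4 A.
Outside the plates the loop encloses all of I_d, so B·2πr = μ₀ I_d and B = 2.34×10^-9 T.

2.34×10^-9 T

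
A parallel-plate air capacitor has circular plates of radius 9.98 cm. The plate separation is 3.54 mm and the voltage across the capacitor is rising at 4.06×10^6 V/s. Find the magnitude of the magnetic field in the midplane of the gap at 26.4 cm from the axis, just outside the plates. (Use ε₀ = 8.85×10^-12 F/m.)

2.41×10^-10 T

With E = V/d, dE/dt = 1.147×10^9 V/(m·s) and πR² = 0.03129 m², giving I_d = ε₀ πR² dE/dt = 3.176×10^-4 A.
Outside the plates the loop encloses all of I_d, so B·2πr = μ₀ I_d and B = 2.41×10^-10 T.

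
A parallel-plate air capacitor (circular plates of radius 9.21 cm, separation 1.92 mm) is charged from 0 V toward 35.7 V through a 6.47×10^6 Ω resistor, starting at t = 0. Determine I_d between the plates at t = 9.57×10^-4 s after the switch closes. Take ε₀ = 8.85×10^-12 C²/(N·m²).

C = ε₀A/d = (8.85×10^-12)(0.02665)/(1.92×10^-3) = 1.228×10^-10 F and τ = RC = 7.945×10^-4 s. I_d in the gap equals the RC charging current.
I_d(t) = (V₀/R) e^(−t/τ) = 5.518×10^-6 · e^(−1.205) = 1.65×10^-6 A.

1.65×10^-6 A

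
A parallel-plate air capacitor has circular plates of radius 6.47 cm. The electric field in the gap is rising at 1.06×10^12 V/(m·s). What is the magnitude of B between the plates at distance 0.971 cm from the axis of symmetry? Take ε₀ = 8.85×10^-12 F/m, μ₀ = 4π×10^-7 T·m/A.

5.72×10^-8 T

Through the whole plate area (πR² = 0.01315 m²), I_d = ε₀ πR² dE/dt = 0.1234 A.
∮B·dl = μ₀ I_d,enc with I_d,enc = I_d r²/R² = 2.779×10^-3 A; so B = μ₀ I_d,enc/(2πr) = 5.72×10^-8 T.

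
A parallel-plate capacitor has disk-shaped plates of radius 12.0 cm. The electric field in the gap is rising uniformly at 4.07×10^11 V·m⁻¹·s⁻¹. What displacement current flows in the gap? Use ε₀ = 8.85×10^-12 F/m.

With a uniform field, Φ_E = EA, so I_d = ε₀ A dE/dt = 0.163 A.

0.163 A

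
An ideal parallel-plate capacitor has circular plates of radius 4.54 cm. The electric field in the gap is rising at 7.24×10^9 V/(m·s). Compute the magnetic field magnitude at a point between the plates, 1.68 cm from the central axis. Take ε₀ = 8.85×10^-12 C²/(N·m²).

I_d = ε₀ dΦ_E/dt = ε₀ πR² (dE/dt) = (8.85×10^-12)(6.475×10^-3)(7.24×10^9) = 4.149×10^-4 A through the full plate area.
An Ampèrian loop of radius r encloses a fraction (r/R)² of I_d. Then B·2πr = μ₀ I_d (r/R)², giving B = μ₀ I_d r/(2πR²) = 6.76×10^-10 T.

6.76×10^-10 T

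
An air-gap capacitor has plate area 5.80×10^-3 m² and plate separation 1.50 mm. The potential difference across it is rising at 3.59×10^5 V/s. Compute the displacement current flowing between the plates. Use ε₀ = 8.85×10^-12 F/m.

The displacement current equals the charging current C dV/dt. With C = ε₀A/d = (8.85×10^-12)(5.80×10^-3)/(1.50×10^-3) = 3.422×10^-11 F, I_d = (3.422×10^-11)(3.59×10^5) = 1.23×10^-5 A.

1.23×10^-5 A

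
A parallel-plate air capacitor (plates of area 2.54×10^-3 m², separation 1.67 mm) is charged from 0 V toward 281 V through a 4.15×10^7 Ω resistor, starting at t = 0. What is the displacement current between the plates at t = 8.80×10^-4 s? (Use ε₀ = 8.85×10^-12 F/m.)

With C = ε₀A/d = (8.85×10^-12)(2.54×10^-3)/(1.67×10^-3) = 1.346×10^-11 F, the time constant is τ = RC = 5.586×10^-4 s, so t/τ = 1.575 and e^(−t/τ) = 0.2070.
I_d = I_cond = (V₀/R) e^(−t/τ) = (6.771×10^-6)(0.2070) = 1.40×10^-6 A.

1.40×10^-6 A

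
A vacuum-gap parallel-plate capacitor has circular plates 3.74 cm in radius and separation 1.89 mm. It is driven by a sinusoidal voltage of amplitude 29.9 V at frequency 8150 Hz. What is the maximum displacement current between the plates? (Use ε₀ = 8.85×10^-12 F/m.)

3.15×10^-5 A

(dE/dt)_max = V₀ω/d = 8.101×10^8 V/(m·s); ω = 2πf = 5.121×10^4 rad/s.
I_d,max = ε₀ A (dE/dt)_max = (8.85×10^-12)(4.394×10^-3)(8.101×10^8) = 3.15×10^-5 A.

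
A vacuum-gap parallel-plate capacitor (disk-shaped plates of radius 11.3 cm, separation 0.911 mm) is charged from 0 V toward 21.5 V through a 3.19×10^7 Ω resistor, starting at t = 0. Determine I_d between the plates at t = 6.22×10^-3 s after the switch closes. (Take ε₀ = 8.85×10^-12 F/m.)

With C = ε₀A/d = (8.85×10^-12)(0.04011)/(9.11×10^-4) = 3.897×10^-10 F, the time constant is τ = RC = 0.01243 s, so t/τ = 0.5004 and e^(−t/τ) = 0.6063.
I_d = I_cond = (V₀/R) e^(−t/τ) = (6.740×10^-7)(0.6063) = 4.09×10^-7 A.

4.09×10^-7 A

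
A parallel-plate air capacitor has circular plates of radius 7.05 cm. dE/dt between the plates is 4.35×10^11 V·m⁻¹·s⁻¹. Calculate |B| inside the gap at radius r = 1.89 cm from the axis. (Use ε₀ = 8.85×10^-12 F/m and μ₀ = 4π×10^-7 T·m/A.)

4.57×10^-8 T

I_d = ε₀ dΦ_E/dt = ε₀ πR² (dE/dt) = (8.85×10^-12)(0.01561)(4.35×10^11) = 0.06009 A through the full plate area.
For r < R the Ampère–Maxwell law gives B(2πr) = μ₀ I_d (r²/R²), so B = μ₀ I_d r/(2πR²) = (4π×10^-7)(0.06009)(0.0189)/(2π·0.0705²) = 4.57×10^-8 T.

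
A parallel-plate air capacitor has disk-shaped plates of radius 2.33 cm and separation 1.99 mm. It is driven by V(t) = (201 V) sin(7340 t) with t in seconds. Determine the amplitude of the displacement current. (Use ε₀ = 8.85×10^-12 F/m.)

1.12×10^-5 A

(dE/dt)_max = V₀ω/d = 7.414×10^8 V/(m·s); ω = 7340 rad/s.
I_d,max = ε₀ A (dE/dt)_max = (8.85×10^-12)(1.706×10^-3)(7.414×10^8) = 1.12×10^-5 A.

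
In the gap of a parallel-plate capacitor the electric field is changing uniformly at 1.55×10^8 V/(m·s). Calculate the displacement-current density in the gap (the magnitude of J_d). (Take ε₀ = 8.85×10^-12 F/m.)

1.37×10^-3 A/m²

J_d = ε₀ dE/dt = (8.85×10^-12)(1.55×10^8) = 1.37×10^-3 A/m².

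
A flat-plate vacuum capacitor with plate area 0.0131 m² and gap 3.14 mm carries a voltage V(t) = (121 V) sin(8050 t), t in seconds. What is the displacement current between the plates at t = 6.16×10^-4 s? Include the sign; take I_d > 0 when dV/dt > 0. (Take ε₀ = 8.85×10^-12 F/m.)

dE/dt = (V₀ω/d)·cos(ωt) with ωt = 4.9588 rad: (121)(8050)(0.2439)/(3.14×10^-3) = 7.566×10^7 V/(m·s).
I_d = ε₀ A dE/dt = (8.85×10^-12)(0.0131)(7.566×10^7) = 8.77×10^-6 A.

8.77×10^-6 A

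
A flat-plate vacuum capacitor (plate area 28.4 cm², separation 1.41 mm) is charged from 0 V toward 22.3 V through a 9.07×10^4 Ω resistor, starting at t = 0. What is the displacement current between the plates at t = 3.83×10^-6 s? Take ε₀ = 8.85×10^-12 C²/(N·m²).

2.30×10^-5 A

With C = ε₀A/d = (8.85×10^-12)(2.84×10^-3)/(1.41×10^-3) = 1.783×10^-11 F, the time constant is τ = RC = 1.617×10^-6 s, so t/τ = 2.369 and e^(−t/τ) = 0.09357.
I_d = I_cond = (V₀/R) e^(−t/τ) = (2.459×10^-4)(0.09357) = 2.30×10^-5 A.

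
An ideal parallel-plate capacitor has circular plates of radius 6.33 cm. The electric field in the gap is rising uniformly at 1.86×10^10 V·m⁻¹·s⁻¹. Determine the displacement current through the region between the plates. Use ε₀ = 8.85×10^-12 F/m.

2.07×10^-3 A

I_d = ε₀ A (dE/dt) = (8.85×10^-12)(0.01259 m²)(1.86×10^10) = 2.07×10^-3 A.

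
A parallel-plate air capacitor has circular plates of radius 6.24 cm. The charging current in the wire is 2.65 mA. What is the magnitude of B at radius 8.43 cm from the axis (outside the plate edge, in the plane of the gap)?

6.29×10^-9 T

Between the plates the displacement current equals the wire current: I_d = 2.65 mA = 2.65×10^-3 A.
Outside the plates the loop encloses all of I_d, so B·2πr = μ₀ I_d and B = 6.29×10^-9 T.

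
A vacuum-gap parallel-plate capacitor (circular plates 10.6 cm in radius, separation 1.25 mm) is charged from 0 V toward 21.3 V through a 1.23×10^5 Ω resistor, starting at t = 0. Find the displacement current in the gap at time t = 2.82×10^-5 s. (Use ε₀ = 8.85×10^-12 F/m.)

C = ε₀A/d = (8.85×10^-12)(0.03530)/(1.25×10^-3) = 2.499×10^-10 F, so τ = RC = 3.074×10^-5 s.
The conduction current is I(t) = (V₀/R) e^(−t/τ), and the displacement current between the plates equals it.
t/τ = 0.9174; I_d = (21.3/1.23×10^5) · e^(−0.9174) = (1.732×10^-4)(0.3996) = 6.92×10^-5 A.

6.92×10^-5 A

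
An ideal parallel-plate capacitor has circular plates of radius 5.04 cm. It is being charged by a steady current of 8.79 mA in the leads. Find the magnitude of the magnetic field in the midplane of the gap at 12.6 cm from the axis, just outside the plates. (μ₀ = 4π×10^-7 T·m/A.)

1.40×10^-8 T

No conduction current crosses the gap, so I_d there equals the 8.79×10^-3 A in the leads.
With r > R the enclosed displacement current is the full I_d; B = μ₀ I_d / (2πr) = 1.40×10^-8 T.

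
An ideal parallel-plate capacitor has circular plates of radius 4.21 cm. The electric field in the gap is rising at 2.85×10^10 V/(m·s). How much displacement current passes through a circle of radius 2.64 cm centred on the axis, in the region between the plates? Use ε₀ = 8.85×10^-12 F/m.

5.52×10^-4 A

I_d = ε₀ dΦ_E/dt = ε₀ πR² (dE/dt) = (8.85×10^-12)(5.568×10^-3)(2.85×10^10) = 1.404×10^-3 A through the full plate area.
Since J_d is uniform, the enclosed fraction is (r/R)² = 0.3932, giving I_d,enc = 5.52×10^-4 A.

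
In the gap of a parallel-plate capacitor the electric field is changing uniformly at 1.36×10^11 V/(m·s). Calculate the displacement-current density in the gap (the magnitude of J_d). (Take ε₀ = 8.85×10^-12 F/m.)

The displacement-current density is ε₀ ∂E/∂t = (8.85×10^-12)(1.36×10^11) = 1.20 A/m².

1.20 A/m²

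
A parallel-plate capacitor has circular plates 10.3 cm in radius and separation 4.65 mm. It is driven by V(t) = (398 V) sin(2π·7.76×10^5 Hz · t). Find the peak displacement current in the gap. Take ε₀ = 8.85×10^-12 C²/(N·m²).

C = ε₀A/d = (8.85×10^-12)(0.03333)/(4.65×10^-3) = 6.343×10^-11 F; ω = 2πf = 4.876×10^6 rad/s.
I_d = C dV/dt, so |I_d|_max = C V₀ ω = (6.343×10^-11)(398)(4.876×10^6) = 0.123 A.

0.123 A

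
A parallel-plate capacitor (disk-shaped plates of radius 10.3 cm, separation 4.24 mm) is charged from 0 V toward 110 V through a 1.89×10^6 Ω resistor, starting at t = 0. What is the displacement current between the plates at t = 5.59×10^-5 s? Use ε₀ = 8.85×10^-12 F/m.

C = ε₀A/d = (8.85×10^-12)(0.03333)/(4.24×10^-3) = 6.957×10^-11 F and τ = RC = 1.315×10^-4 s. I_d in the gap equals the RC charging current.
I_d(t) = (V₀/R) e^(−t/τ) = 5.820×10^-5 · e^(−0.4251) = 3.80×10^-5 A.

3.80×10^-5 A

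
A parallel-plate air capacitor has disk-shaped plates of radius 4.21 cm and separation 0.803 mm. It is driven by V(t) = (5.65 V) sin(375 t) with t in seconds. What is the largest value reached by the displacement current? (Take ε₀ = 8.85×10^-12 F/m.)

(dE/dt)_max = V₀ω/d = 2.639×10^6 V/(m·s); ω = 375 rad/s.
I_d,max = ε₀ A (dE/dt)_max = (8.85×10^-12)(5.568×10^-3)(2.639×10^6) = 1.30×10^-7 A.

1.30×10^-7 A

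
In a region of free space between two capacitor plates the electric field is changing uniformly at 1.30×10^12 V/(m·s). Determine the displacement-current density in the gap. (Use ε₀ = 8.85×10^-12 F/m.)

11.5 A/m²

J_d = ε₀ dE/dt = (8.85×10^-12)(1.30×10^12) = 11.5 A/m².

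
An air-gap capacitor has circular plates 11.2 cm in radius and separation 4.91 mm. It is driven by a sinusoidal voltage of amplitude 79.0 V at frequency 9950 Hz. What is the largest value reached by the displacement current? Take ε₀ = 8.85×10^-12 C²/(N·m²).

(dE/dt)_max = V₀ω/d = 1.006×10^9 V/(m·s); ω = 2πf = 6.252×10^4 rad/s.
I_d,max = ε₀ A (dE/dt)_max = (8.85×10^-12)(0.03941)(1.006×10^9) = 3.51×10^-4 A.

3.51×10^-4 A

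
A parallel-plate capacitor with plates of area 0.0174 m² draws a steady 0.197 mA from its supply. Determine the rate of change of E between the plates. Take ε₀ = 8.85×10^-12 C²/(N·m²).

By continuity, I_d in the gap equals the 0.197 mA flowing in the wire.
Inverting I_d = ε₀ A dE/dt gives dE/dt = 1.97×10^-4 / (8.85×10^-12 · 0.0174) = 1.28×10^9 V/(m·s).

1.28×10^9 V/(m·s)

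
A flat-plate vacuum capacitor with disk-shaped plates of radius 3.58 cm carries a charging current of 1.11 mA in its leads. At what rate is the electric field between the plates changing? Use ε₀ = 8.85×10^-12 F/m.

The displacement current between the plates equals the conduction current, I_d = 1.11 mA.
Then dE/dt = I_d/(ε₀A) = 3.12×10^10 V/(m·s).

3.12×10^10 V/(m·s)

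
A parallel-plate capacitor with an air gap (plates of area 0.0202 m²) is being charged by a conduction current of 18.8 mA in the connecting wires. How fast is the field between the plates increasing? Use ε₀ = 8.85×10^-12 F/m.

Charge continuity gives I_d = I = 0.0188 A between the plates.
Inverting I_d = ε₀ A dE/dt gives dE/dt = 0.0188 / (8.85×10^-12 · 0.0202) = 1.05×10^11 V/(m·s).

1.05×10^11 V/(m·s)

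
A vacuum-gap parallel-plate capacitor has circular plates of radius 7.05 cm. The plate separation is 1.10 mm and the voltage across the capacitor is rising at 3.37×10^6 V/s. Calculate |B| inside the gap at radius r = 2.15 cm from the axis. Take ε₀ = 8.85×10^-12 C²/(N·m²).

I_d = C dV/dt with C = ε₀πR²/d = 1.256×10^-10 F, so I_d = (1.256×10^-10)(3.37×10^6) = 4.233×10^-4 A.
An Ampèrian loop of radius r encloses a fraction (r/R)² of I_d. Then B·2πr = μ₀ I_d (r/R)², giving B = μ₀ I_d r/(2πR²) = 3.66×10^-10 T.

3.66×10^-10 T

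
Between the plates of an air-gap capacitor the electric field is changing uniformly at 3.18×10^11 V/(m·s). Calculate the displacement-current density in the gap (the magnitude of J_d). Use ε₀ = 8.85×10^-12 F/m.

The displacement-current density is ε₀ ∂E/∂t = (8.85×10^-12)(3.18×10^11) = 2.81 A/m².

2.81 A/m²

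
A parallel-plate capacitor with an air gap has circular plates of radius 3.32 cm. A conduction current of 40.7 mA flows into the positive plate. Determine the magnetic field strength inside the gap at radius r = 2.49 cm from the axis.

By continuity the displacement current in the gap matches the conduction current: I_d = 0.0407 A.
∮B·dl = μ₀ I_d,enc with I_d,enc = I_d r²/R² = 0.02289 A; so B = μ₀ I_d,enc/(2πr) = 1.84×10^-7 T.

1.84×10^-7 T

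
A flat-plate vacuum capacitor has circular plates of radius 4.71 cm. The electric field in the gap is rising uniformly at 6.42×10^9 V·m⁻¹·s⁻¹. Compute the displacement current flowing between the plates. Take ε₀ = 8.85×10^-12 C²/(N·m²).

I_d = ε₀ A (dE/dt) = (8.85×10^-12)(6.969×10^-3 m²)(6.42×10^9) = 3.96×10^-4 A.

3.96×10^-4 A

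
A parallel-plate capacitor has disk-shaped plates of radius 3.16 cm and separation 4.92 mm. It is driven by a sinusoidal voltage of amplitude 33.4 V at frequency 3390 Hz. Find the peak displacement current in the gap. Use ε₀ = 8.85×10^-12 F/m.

C = ε₀A/d = (8.85×10^-12)(3.137×10^-3)/(4.92×10^-3) = 5.643×10^-12 F; ω = 2πf = 2.130×10^4 rad/s.
I_d = C dV/dt, so |I_d|_max = C V₀ ω = (5.643×10^-12)(33.4)(2.130×10^4) = 4.01×10^-6 A.

4.01×10^-6 A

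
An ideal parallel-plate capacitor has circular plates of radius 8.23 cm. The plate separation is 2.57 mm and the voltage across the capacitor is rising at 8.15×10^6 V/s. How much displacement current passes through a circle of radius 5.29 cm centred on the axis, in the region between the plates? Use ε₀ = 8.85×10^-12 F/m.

With E = V/d, dE/dt = 3.171×10^9 V/(m·s) and πR² = 0.02128 m², giving I_d = ε₀ πR² dE/dt = 5.972×10^-4 A.
Since J_d is uniform, the enclosed fraction is (r/R)² = 0.4132, giving I_d,enc = 2.47×10^-4 A.

2.47×10^-4 A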